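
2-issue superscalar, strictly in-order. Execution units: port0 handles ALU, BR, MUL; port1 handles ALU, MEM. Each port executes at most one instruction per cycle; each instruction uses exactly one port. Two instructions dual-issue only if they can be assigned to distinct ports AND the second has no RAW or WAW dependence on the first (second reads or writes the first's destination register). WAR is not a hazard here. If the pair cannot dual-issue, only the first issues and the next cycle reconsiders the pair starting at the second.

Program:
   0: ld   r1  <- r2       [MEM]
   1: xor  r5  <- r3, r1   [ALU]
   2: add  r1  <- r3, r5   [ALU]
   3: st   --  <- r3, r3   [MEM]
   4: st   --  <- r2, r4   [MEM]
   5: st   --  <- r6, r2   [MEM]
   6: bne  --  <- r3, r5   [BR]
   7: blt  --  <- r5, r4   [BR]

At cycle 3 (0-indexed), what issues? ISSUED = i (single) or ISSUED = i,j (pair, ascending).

#0 head=0: ld.MEM i0 RAW r1
#1 head=1: xor.ALU i1 RAW r5
#2 head=2: add.ALU+st.MEM i2+i3 pair
#3 head=4: st.MEM i4 no-port MEM/MEM
#4 head=5: st.MEM+bne.BR i5+i6 pair
#5 head=7: blt.BR i7 tail

ISSUED = 4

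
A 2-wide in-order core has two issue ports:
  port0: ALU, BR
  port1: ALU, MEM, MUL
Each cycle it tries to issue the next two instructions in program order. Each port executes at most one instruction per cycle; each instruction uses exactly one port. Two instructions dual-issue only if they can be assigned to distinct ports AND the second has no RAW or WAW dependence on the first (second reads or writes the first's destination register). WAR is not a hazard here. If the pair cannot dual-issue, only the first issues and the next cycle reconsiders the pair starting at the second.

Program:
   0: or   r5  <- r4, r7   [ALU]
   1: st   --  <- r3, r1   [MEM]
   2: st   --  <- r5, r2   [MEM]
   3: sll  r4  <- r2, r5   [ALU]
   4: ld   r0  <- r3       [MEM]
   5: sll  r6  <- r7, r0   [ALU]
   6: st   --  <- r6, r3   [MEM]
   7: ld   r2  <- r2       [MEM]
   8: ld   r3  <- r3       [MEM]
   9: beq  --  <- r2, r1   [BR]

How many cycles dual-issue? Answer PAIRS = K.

PAIRS = 3

  cy0 -> i0+i1 (or/st) pair
  cy1 -> i2+i3 (st/sll) pair
  cy2 -> i4 (ld) RAW r0
  cy3 -> i5 (sll) RAW r6
  cy4 -> i6 (st) no-port MEM/MEM
  cy5 -> i7 (ld) no-port MEM/MEM
  cy6 -> i8+i9 (ld/beq) pair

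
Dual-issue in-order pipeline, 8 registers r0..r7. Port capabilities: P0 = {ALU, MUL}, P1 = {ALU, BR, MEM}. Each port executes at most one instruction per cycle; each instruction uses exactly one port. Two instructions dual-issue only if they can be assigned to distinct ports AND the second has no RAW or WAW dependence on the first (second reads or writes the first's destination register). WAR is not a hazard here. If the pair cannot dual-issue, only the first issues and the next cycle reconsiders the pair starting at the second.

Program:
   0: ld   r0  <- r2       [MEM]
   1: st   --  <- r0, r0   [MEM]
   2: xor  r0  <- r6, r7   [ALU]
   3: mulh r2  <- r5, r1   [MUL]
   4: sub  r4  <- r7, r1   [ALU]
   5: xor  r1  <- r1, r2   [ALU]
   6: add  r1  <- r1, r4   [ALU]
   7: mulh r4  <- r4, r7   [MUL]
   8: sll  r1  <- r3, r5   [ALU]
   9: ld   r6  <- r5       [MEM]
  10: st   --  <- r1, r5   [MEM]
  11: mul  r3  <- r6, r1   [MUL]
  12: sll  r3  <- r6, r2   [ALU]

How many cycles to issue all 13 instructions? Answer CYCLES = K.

CYCLES = 8

#0 head=0: ld i0 no-port MEM/MEM
#1 head=1: st xor i1+i2 dual
#2 head=3: mulh sub i3+i4 dual
#3 head=5: xor i5 RAW+WAW r1
#4 head=6: add mulh i6+i7 dual
#5 head=8: sll ld i8+i9 dual
#6 head=10: st mul i10+i11 dual
#7 head=12: sll i12 tail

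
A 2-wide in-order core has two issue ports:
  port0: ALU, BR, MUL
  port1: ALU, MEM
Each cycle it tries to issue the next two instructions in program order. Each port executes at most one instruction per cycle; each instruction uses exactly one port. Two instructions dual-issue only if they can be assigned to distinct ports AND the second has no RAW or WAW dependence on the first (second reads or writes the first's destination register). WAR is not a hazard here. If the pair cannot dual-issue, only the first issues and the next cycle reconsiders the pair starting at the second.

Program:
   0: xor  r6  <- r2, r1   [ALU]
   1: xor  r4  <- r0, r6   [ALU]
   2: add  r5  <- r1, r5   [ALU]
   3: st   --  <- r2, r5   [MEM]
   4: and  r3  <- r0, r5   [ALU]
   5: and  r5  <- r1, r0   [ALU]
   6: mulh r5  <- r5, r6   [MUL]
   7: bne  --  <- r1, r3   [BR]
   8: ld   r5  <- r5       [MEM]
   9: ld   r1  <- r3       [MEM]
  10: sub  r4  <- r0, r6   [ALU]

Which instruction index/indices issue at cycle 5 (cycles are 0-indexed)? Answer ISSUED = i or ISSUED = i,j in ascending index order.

  cy0 -> i0 (xor) RAW r6
  cy1 -> i1/i2 (xor+add) pair
  cy2 -> i3/i4 (st+and) pair
  cy3 -> i5 (and) RAW+WAW r5
  cy4 -> i6 (mulh) no-port MUL/BR
  cy5 -> i7/i8 (bne+ld) pair
  cy6 -> i9/i10 (ld+sub) pair

ISSUED = 7,8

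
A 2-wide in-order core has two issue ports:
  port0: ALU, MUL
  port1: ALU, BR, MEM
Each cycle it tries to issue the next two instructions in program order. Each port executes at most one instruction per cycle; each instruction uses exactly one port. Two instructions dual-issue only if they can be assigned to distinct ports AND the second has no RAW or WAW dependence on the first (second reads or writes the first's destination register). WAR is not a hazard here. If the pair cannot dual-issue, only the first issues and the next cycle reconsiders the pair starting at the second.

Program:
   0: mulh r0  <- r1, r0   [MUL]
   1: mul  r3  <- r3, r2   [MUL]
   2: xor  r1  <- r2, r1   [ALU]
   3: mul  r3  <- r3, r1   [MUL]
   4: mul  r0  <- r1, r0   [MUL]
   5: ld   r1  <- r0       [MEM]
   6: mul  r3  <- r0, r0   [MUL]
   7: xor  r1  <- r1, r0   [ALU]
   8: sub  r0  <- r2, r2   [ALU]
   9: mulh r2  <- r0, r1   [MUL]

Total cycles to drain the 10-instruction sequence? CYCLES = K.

CYCLES = 7

c0: i0 mulh  no-port MUL/MUL
c1: i1&i2 mul;xor  dual
c2: i3 mul  no-port MUL/MUL
c3: i4 mul  RAW r0
c4: i5&i6 ld;mul  dual
c5: i7&i8 xor;sub  dual
c6: i9 mulh  tail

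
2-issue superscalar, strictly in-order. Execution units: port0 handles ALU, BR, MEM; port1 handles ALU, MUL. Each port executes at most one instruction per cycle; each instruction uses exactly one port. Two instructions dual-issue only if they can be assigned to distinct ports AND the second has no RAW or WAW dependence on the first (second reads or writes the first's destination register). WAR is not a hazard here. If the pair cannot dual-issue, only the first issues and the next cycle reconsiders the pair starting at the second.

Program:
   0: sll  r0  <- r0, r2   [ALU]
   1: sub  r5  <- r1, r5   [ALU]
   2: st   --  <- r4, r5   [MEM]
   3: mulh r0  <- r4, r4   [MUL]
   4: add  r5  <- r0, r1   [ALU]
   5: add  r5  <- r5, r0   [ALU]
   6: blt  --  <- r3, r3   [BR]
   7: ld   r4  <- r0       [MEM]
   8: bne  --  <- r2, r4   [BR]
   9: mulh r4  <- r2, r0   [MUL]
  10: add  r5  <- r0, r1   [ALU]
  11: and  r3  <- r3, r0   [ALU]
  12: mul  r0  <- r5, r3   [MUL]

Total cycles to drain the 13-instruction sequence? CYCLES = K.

CYCLES = 8

0. sll.ALU;sub.ALU @i0&i1  | 2-wide
1. st.MEM;mulh.MUL @i2&i3  | 2-wide
2. add.ALU @i4  | RAW+WAW r5
3. add.ALU;blt.BR @i5&i6  | 2-wide
4. ld.MEM @i7  | no-port MEM/BR
5. bne.BR;mulh.MUL @i8&i9  | 2-wide
6. add.ALU;and.ALU @i10&i11  | 2-wide
7. mul.MUL @i12  | tail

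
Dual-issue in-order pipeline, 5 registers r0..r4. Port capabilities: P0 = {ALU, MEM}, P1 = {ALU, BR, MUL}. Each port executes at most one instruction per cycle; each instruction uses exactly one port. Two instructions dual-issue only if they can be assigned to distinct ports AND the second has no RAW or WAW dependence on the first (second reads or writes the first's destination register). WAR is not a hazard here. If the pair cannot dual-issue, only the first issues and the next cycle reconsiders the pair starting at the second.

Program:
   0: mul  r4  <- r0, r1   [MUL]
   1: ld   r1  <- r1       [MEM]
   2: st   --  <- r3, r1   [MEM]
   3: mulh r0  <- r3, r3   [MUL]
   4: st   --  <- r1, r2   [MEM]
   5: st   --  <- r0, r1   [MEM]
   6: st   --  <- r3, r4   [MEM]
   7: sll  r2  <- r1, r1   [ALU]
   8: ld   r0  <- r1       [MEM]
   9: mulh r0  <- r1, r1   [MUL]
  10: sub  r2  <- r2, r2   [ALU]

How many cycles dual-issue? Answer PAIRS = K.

PAIRS = 4

t=0 i0&i1:mul.MUL;ld.MEM ; 2-wide
t=1 i2&i3:st.MEM;mulh.MUL ; 2-wide
t=2 i4:st.MEM ; no-port MEM/MEM
t=3 i5:st.MEM ; no-port MEM/MEM
t=4 i6&i7:st.MEM;sll.ALU ; 2-wide
t=5 i8:ld.MEM ; WAW r0
t=6 i9&i10:mulh.MUL;sub.ALU ; 2-wide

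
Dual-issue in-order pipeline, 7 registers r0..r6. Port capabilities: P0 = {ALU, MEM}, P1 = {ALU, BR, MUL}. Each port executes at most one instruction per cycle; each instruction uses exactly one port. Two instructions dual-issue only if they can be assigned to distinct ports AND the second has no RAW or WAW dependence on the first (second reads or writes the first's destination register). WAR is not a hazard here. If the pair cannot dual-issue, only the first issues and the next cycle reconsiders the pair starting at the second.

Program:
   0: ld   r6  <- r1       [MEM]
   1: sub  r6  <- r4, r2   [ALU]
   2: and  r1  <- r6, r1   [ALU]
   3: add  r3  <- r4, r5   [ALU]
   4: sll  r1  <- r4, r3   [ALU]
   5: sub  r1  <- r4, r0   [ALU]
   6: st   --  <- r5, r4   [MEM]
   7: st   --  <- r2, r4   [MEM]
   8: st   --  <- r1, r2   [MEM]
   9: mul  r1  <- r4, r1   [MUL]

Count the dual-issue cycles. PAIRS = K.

t=0 i0:ld.MEM ; WAW r6
t=1 i1:sub.ALU ; RAW r6
t=2 i2/i3:and.ALU+add.ALU ; 2-wide
t=3 i4:sll.ALU ; WAW r1
t=4 i5/i6:sub.ALU+st.MEM ; 2-wide
t=5 i7:st.MEM ; no-port MEM/MEM
t=6 i8/i9:st.MEM+mul.MUL ; 2-wide

PAIRS = 3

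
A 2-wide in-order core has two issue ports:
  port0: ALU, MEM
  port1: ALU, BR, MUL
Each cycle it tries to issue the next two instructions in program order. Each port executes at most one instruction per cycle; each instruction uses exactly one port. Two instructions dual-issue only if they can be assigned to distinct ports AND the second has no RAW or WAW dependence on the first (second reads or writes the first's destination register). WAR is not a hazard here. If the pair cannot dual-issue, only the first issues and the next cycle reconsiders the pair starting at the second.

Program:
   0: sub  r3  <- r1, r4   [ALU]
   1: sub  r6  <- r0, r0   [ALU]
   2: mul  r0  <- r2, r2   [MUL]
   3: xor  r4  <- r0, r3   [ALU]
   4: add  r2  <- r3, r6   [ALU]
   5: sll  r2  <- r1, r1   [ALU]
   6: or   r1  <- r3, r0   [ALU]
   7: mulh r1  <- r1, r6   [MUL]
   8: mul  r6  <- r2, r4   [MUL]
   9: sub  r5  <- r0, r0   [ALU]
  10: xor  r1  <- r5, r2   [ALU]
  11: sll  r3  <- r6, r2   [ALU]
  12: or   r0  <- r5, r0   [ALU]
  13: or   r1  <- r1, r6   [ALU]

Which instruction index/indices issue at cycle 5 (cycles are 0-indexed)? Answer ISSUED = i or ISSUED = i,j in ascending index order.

#0 head=0: sub.ALU;sub.ALU i0/i1 dual
#1 head=2: mul.MUL i2 RAW r0
#2 head=3: xor.ALU;add.ALU i3/i4 dual
#3 head=5: sll.ALU;or.ALU i5/i6 dual
#4 head=7: mulh.MUL i7 no-port MUL/MUL
#5 head=8: mul.MUL;sub.ALU i8/i9 dual
#6 head=10: xor.ALU;sll.ALU i10/i11 dual
#7 head=12: or.ALU;or.ALU i12/i13 dual

ISSUED = 8,9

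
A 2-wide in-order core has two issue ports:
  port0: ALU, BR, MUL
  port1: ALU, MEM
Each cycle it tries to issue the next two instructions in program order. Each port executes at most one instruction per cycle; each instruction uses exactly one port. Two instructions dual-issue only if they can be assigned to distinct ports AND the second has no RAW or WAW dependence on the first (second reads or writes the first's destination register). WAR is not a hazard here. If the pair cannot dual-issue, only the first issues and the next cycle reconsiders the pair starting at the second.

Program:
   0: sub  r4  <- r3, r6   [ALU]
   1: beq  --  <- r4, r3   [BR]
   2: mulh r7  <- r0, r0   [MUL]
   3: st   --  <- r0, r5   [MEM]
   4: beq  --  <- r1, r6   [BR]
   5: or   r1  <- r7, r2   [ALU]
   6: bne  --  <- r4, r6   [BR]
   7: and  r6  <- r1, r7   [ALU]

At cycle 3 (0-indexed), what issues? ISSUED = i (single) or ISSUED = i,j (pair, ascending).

ISSUED = 4,5

[0] i0  sub  -- RAW r4
[1] i1  beq  -- no-port BR/MUL
[2] i2+i3  mulh st  -- 2-wide
[3] i4+i5  beq or  -- 2-wide
[4] i6+i7  bne and  -- 2-wide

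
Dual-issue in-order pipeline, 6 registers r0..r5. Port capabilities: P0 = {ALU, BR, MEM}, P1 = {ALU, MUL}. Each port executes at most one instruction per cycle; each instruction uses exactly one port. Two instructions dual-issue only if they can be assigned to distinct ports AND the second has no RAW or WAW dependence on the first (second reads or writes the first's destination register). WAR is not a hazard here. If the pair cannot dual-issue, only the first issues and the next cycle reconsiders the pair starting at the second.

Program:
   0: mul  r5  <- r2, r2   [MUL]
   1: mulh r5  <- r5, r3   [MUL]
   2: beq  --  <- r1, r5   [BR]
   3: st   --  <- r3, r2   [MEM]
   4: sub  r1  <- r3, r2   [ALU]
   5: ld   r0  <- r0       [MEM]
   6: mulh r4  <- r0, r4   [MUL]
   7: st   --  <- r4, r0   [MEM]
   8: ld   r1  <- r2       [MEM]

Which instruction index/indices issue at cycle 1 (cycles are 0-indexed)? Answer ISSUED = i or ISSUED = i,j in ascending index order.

ISSUED = 1

0. mul @i0  | no-port MUL/MUL
1. mulh @i1  | RAW r5
2. beq @i2  | no-port BR/MEM
3. st;sub @i3&i4  | dual
4. ld @i5  | RAW r0
5. mulh @i6  | RAW r4
6. st @i7  | no-port MEM/MEM
7. ld @i8  | tail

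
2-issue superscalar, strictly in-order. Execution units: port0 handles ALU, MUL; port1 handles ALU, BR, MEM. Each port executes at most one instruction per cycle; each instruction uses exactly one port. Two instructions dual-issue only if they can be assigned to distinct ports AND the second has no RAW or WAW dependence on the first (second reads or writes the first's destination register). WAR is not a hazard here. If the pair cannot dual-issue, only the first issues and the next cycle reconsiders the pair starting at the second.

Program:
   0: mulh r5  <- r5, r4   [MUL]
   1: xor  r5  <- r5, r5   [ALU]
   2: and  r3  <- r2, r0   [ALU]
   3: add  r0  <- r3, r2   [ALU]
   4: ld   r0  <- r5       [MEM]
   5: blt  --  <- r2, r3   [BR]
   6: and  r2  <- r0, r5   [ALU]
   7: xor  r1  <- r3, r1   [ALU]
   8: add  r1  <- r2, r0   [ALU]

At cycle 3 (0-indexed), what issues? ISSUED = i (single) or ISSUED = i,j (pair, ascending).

ISSUED = 4

t=0 i0:mulh ; RAW+WAW r5
t=1 i1&i2:xor;and ; dual
t=2 i3:add ; WAW r0
t=3 i4:ld ; no-port MEM/BR
t=4 i5&i6:blt;and ; dual
t=5 i7:xor ; WAW r1
t=6 i8:add ; tail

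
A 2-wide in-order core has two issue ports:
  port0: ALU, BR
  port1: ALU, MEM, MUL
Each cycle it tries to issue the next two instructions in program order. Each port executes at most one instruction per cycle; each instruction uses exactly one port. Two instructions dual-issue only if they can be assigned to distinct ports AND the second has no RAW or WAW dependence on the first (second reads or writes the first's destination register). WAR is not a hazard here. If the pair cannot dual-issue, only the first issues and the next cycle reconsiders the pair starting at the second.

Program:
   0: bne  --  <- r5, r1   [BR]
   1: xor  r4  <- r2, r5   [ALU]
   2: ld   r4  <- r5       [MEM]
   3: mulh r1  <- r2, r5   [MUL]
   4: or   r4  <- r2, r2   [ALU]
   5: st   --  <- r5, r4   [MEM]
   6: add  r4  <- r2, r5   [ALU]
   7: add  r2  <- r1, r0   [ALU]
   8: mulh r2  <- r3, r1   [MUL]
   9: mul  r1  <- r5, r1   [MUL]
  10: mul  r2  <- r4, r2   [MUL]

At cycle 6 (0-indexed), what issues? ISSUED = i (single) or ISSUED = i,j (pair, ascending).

c0: i0/i1 bne+xor  2-wide
c1: i2 ld  no-port MEM/MUL
c2: i3/i4 mulh+or  2-wide
c3: i5/i6 st+add  2-wide
c4: i7 add  WAW r2
c5: i8 mulh  no-port MUL/MUL
c6: i9 mul  no-port MUL/MUL
c7: i10 mul  tail

ISSUED = 9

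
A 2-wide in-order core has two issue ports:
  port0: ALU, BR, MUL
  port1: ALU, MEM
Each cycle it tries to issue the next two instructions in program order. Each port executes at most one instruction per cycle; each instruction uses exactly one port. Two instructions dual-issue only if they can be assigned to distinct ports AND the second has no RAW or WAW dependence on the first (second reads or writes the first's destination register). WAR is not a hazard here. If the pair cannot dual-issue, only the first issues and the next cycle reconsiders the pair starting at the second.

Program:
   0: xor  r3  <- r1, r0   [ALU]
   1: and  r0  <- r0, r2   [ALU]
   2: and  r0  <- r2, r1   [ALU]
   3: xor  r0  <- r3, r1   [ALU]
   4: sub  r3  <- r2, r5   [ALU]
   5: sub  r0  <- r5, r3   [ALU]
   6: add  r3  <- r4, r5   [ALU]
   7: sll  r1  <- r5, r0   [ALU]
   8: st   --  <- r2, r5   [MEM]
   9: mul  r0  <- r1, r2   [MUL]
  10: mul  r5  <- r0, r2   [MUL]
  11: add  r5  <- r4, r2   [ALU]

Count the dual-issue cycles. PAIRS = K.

  cy0 -> i0+i1 (xor.ALU and.ALU) 2-wide
  cy1 -> i2 (and.ALU) WAW r0
  cy2 -> i3+i4 (xor.ALU sub.ALU) 2-wide
  cy3 -> i5+i6 (sub.ALU add.ALU) 2-wide
  cy4 -> i7+i8 (sll.ALU st.MEM) 2-wide
  cy5 -> i9 (mul.MUL) no-port MUL/MUL
  cy6 -> i10 (mul.MUL) WAW r5
  cy7 -> i11 (add.ALU) tail

PAIRS = 4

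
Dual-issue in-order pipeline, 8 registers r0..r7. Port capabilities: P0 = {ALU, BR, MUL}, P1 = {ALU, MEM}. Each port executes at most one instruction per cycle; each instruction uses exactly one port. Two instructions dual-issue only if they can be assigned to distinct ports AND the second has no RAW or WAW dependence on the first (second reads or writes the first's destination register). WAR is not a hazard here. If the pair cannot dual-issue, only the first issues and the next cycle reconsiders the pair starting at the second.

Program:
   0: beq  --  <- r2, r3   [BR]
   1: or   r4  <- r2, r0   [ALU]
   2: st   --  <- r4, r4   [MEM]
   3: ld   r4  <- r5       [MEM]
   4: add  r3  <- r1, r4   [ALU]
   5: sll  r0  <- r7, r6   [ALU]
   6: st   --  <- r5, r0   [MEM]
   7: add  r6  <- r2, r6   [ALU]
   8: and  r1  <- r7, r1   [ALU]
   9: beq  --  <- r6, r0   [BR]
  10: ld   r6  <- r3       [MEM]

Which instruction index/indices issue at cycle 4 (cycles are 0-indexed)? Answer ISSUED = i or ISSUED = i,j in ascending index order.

ISSUED = 6,7

#0 head=0: beq;or i0+i1 pair
#1 head=2: st i2 no-port MEM/MEM
#2 head=3: ld i3 RAW r4
#3 head=4: add;sll i4+i5 pair
#4 head=6: st;add i6+i7 pair
#5 head=8: and;beq i8+i9 pair
#6 head=10: ld i10 tail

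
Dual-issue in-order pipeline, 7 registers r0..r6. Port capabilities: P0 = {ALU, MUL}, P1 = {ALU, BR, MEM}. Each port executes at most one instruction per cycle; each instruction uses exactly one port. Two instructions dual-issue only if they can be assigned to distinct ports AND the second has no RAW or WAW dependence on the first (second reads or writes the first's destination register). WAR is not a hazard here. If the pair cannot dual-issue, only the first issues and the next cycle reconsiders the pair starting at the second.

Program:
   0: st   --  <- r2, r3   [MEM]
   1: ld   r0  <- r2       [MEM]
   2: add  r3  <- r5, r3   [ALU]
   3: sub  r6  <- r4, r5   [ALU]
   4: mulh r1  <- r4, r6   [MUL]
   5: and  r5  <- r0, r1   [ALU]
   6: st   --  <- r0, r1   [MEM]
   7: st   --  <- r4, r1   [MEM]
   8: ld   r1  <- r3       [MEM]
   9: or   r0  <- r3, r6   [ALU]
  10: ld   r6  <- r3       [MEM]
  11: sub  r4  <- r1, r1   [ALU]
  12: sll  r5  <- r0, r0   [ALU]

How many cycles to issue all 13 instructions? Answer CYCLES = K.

CYCLES = 9

  cy0 -> i0 (st.MEM) no-port MEM/MEM
  cy1 -> i1&i2 (ld.MEM/add.ALU) 2-wide
  cy2 -> i3 (sub.ALU) RAW r6
  cy3 -> i4 (mulh.MUL) RAW r1
  cy4 -> i5&i6 (and.ALU/st.MEM) 2-wide
  cy5 -> i7 (st.MEM) no-port MEM/MEM
  cy6 -> i8&i9 (ld.MEM/or.ALU) 2-wide
  cy7 -> i10&i11 (ld.MEM/sub.ALU) 2-wide
  cy8 -> i12 (sll.ALU) tail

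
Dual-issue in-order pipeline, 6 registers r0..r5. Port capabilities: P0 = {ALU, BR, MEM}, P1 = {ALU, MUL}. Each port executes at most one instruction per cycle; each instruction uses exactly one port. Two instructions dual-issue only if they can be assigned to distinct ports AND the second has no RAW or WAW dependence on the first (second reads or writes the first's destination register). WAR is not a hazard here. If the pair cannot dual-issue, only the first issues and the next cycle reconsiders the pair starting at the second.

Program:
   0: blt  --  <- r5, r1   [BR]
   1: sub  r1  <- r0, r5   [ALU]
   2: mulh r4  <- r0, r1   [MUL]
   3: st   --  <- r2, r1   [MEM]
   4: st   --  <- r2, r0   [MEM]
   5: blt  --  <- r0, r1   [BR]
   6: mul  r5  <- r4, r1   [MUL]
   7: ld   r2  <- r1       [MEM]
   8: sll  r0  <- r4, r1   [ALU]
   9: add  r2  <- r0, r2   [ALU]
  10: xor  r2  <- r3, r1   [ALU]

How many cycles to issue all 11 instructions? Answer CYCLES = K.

0. blt sub @i0&i1  | pair
1. mulh st @i2&i3  | pair
2. st @i4  | no-port MEM/BR
3. blt mul @i5&i6  | pair
4. ld sll @i7&i8  | pair
5. add @i9  | WAW r2
6. xor @i10  | tail

CYCLES = 7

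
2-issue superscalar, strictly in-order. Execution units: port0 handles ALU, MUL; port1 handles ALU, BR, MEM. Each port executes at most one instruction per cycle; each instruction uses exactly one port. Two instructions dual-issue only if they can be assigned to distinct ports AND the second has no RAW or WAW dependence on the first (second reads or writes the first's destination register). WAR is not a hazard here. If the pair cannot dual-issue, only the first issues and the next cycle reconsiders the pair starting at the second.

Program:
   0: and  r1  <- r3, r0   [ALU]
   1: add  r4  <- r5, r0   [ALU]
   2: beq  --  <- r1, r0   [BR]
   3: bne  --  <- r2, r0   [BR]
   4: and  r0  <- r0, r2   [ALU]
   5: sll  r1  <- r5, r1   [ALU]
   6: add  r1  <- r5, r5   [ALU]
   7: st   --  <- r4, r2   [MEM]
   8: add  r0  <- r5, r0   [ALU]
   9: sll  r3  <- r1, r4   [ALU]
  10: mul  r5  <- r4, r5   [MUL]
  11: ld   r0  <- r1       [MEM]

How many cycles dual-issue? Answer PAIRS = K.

c0: i0,i1 and.ALU add.ALU  dual
c1: i2 beq.BR  no-port BR/BR
c2: i3,i4 bne.BR and.ALU  dual
c3: i5 sll.ALU  WAW r1
c4: i6,i7 add.ALU st.MEM  dual
c5: i8,i9 add.ALU sll.ALU  dual
c6: i10,i11 mul.MUL ld.MEM  dual

PAIRS = 5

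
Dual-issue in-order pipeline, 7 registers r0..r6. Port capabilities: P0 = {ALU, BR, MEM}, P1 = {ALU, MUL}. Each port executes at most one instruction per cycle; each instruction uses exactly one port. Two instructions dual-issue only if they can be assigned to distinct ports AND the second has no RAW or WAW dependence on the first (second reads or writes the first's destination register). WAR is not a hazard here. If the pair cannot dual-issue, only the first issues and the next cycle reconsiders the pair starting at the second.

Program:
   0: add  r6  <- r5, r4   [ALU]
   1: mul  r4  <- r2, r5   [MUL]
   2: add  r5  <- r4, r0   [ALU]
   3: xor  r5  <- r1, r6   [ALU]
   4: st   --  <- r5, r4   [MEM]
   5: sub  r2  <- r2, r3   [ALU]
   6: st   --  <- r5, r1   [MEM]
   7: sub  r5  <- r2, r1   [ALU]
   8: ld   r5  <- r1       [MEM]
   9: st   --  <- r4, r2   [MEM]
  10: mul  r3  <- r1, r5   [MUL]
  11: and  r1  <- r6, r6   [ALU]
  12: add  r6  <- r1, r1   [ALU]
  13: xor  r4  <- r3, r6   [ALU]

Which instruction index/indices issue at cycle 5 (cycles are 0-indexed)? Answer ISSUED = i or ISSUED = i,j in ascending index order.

#0 head=0: add+mul i0,i1 dual
#1 head=2: add i2 WAW r5
#2 head=3: xor i3 RAW r5
#3 head=4: st+sub i4,i5 dual
#4 head=6: st+sub i6,i7 dual
#5 head=8: ld i8 no-port MEM/MEM
#6 head=9: st+mul i9,i10 dual
#7 head=11: and i11 RAW r1
#8 head=12: add i12 RAW r6
#9 head=13: xor i13 tail

ISSUED = 8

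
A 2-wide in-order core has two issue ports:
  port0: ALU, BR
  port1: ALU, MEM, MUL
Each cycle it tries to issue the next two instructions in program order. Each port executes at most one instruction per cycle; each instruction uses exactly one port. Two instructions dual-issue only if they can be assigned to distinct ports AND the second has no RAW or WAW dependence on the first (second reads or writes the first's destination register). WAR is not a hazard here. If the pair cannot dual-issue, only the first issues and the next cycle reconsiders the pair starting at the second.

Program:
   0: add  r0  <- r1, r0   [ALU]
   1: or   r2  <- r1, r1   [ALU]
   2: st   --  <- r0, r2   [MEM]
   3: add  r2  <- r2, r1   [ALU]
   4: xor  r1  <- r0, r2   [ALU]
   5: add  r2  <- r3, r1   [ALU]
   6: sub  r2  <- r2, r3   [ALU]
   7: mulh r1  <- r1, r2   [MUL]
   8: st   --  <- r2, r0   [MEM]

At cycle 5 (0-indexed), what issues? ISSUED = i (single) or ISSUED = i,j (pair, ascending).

[0] i0/i1  add.ALU+or.ALU  -- pair
[1] i2/i3  st.MEM+add.ALU  -- pair
[2] i4  xor.ALU  -- RAW r1
[3] i5  add.ALU  -- RAW+WAW r2
[4] i6  sub.ALU  -- RAW r2
[5] i7  mulh.MUL  -- no-port MUL/MEM
[6] i8  st.MEM  -- tail

ISSUED = 7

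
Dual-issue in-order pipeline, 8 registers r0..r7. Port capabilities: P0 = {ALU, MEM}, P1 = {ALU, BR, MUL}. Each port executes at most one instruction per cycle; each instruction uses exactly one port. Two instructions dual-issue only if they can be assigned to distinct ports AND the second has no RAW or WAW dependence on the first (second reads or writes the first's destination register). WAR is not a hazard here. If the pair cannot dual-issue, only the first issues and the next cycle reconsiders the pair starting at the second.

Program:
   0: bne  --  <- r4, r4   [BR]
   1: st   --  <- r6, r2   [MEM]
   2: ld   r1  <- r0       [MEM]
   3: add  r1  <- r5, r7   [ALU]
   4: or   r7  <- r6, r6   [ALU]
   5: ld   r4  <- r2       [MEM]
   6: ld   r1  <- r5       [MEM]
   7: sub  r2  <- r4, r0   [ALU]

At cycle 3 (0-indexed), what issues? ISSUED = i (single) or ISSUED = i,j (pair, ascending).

ISSUED = 5

0. bne+st @i0+i1  | pair
1. ld @i2  | WAW r1
2. add+or @i3+i4  | pair
3. ld @i5  | no-port MEM/MEM
4. ld+sub @i6+i7  | pair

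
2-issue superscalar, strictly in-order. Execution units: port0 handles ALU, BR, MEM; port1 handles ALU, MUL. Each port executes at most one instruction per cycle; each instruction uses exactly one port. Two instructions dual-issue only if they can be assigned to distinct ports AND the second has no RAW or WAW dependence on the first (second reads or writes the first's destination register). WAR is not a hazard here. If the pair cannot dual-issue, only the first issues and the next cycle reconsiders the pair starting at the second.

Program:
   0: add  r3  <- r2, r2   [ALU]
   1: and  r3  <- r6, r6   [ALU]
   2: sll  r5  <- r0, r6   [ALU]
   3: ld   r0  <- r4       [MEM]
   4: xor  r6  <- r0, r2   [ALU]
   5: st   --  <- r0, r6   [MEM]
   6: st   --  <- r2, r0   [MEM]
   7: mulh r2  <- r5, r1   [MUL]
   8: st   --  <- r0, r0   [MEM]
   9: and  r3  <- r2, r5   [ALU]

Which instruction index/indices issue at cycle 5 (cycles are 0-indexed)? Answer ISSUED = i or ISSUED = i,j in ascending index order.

c0: i0 add  WAW r3
c1: i1,i2 and/sll  dual
c2: i3 ld  RAW r0
c3: i4 xor  RAW r6
c4: i5 st  no-port MEM/MEM
c5: i6,i7 st/mulh  dual
c6: i8,i9 st/and  dual

ISSUED = 6,7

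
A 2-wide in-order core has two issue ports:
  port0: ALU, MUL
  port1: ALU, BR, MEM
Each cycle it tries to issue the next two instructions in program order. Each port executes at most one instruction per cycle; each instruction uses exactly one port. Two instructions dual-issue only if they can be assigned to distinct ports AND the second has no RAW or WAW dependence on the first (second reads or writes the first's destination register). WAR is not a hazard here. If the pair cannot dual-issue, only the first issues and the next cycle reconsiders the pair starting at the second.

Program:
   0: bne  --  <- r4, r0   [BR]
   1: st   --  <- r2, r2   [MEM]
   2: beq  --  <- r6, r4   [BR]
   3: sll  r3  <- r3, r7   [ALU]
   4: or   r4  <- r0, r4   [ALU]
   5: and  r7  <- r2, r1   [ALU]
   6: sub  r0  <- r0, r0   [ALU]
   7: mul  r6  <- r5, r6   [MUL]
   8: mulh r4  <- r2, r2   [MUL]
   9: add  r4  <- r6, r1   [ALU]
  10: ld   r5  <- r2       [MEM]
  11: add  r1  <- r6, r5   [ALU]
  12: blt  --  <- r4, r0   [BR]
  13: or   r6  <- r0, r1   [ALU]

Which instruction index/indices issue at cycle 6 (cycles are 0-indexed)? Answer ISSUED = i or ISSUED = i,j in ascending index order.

ISSUED = 9,10

#0 head=0: bne i0 no-port BR/MEM
#1 head=1: st i1 no-port MEM/BR
#2 head=2: beq;sll i2/i3 dual
#3 head=4: or;and i4/i5 dual
#4 head=6: sub;mul i6/i7 dual
#5 head=8: mulh i8 WAW r4
#6 head=9: add;ld i9/i10 dual
#7 head=11: add;blt i11/i12 dual
#8 head=13: or i13 tail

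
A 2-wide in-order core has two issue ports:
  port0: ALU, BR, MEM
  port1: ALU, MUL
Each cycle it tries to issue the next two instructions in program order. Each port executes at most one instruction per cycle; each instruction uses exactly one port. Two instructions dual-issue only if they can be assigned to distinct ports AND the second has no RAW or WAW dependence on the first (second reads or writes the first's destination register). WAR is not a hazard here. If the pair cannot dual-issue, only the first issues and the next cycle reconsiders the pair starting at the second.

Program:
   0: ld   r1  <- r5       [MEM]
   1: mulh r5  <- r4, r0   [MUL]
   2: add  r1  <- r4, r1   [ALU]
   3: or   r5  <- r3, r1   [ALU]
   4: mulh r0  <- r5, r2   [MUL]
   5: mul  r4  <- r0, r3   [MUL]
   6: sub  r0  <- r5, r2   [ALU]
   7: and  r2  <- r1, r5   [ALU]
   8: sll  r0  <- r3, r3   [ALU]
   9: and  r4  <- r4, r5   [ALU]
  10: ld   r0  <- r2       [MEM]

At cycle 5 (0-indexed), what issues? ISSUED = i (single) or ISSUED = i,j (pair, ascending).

t=0 i0/i1:ld;mulh ; pair
t=1 i2:add ; RAW r1
t=2 i3:or ; RAW r5
t=3 i4:mulh ; no-port MUL/MUL
t=4 i5/i6:mul;sub ; pair
t=5 i7/i8:and;sll ; pair
t=6 i9/i10:and;ld ; pair

ISSUED = 7,8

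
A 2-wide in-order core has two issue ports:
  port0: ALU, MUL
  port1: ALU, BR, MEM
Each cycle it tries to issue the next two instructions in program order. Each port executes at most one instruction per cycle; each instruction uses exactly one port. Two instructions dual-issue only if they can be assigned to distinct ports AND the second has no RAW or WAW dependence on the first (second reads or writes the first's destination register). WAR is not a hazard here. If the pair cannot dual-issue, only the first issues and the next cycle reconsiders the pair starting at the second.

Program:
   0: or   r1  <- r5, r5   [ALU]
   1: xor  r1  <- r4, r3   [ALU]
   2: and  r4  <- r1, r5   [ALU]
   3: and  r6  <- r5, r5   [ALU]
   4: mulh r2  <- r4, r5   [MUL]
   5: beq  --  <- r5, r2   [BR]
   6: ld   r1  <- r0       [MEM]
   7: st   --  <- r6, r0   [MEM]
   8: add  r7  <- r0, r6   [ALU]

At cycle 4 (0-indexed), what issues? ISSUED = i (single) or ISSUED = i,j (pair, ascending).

t=0 i0:or.ALU ; WAW r1
t=1 i1:xor.ALU ; RAW r1
t=2 i2&i3:and.ALU/and.ALU ; 2-wide
t=3 i4:mulh.MUL ; RAW r2
t=4 i5:beq.BR ; no-port BR/MEM
t=5 i6:ld.MEM ; no-port MEM/MEM
t=6 i7&i8:st.MEM/add.ALU ; 2-wide

ISSUED = 5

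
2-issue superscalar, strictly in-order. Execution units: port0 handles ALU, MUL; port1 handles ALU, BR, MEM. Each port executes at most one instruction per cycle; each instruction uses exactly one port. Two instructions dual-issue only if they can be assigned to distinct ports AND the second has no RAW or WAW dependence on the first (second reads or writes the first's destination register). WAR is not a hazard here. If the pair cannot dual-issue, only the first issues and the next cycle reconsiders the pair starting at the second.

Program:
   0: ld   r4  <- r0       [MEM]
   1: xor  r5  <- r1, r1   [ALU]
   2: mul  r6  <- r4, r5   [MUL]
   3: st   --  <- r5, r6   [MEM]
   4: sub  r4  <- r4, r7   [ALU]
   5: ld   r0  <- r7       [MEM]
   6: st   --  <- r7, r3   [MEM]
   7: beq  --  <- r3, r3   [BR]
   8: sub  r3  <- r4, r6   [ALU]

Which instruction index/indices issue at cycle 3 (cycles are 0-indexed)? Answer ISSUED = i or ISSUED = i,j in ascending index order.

0. ld.MEM/xor.ALU @i0&i1  | pair
1. mul.MUL @i2  | RAW r6
2. st.MEM/sub.ALU @i3&i4  | pair
3. ld.MEM @i5  | no-port MEM/MEM
4. st.MEM @i6  | no-port MEM/BR
5. beq.BR/sub.ALU @i7&i8  | pair

ISSUED = 5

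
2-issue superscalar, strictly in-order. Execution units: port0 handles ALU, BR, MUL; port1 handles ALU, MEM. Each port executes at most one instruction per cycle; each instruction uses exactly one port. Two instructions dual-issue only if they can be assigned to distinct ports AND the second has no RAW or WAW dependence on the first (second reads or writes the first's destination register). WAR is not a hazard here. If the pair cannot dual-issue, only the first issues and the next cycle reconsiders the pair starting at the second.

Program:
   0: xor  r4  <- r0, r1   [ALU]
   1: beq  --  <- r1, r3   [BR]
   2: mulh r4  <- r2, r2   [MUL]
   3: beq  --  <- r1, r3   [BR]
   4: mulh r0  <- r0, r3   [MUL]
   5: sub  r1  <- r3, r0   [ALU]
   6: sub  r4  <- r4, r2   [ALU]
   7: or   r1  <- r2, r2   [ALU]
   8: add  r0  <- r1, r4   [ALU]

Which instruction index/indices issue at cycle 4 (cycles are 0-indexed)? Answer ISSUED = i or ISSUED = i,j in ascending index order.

ISSUED = 5,6

c0: i0,i1 xor;beq  pair
c1: i2 mulh  no-port MUL/BR
c2: i3 beq  no-port BR/MUL
c3: i4 mulh  RAW r0
c4: i5,i6 sub;sub  pair
c5: i7 or  RAW r1
c6: i8 add  tail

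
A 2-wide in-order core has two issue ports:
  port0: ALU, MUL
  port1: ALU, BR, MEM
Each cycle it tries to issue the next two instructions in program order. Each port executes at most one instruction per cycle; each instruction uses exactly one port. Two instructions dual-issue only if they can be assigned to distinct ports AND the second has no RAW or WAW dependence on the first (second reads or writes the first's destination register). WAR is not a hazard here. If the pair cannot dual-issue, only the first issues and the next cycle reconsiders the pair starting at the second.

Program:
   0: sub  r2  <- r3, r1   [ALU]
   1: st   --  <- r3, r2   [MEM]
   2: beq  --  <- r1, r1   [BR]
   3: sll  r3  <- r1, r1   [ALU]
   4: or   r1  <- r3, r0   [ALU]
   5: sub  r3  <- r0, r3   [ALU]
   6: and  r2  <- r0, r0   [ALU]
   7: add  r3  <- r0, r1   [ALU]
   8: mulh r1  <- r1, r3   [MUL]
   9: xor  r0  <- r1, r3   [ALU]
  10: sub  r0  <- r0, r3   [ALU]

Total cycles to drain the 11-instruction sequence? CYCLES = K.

CYCLES = 8

#0 head=0: sub i0 RAW r2
#1 head=1: st i1 no-port MEM/BR
#2 head=2: beq/sll i2+i3 pair
#3 head=4: or/sub i4+i5 pair
#4 head=6: and/add i6+i7 pair
#5 head=8: mulh i8 RAW r1
#6 head=9: xor i9 RAW+WAW r0
#7 head=10: sub i10 tail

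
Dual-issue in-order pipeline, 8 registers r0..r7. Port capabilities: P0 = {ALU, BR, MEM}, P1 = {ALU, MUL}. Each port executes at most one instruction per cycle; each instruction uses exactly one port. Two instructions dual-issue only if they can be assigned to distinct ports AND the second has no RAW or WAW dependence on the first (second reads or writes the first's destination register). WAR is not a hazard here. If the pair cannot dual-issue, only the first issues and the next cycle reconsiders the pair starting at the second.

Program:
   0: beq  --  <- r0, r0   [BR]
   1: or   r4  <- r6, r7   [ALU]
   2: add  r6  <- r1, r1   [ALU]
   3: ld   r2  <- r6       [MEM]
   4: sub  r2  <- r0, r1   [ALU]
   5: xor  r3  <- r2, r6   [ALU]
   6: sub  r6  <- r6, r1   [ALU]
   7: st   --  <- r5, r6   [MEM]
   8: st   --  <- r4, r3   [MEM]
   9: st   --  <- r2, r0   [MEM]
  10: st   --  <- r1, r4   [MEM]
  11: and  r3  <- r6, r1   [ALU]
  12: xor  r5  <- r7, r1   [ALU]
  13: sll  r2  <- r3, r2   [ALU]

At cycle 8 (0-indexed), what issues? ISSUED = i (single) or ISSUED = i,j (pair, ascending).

c0: i0&i1 beq.BR;or.ALU  pair
c1: i2 add.ALU  RAW r6
c2: i3 ld.MEM  WAW r2
c3: i4 sub.ALU  RAW r2
c4: i5&i6 xor.ALU;sub.ALU  pair
c5: i7 st.MEM  no-port MEM/MEM
c6: i8 st.MEM  no-port MEM/MEM
c7: i9 st.MEM  no-port MEM/MEM
c8: i10&i11 st.MEM;and.ALU  pair
c9: i12&i13 xor.ALU;sll.ALU  pair

ISSUED = 10,11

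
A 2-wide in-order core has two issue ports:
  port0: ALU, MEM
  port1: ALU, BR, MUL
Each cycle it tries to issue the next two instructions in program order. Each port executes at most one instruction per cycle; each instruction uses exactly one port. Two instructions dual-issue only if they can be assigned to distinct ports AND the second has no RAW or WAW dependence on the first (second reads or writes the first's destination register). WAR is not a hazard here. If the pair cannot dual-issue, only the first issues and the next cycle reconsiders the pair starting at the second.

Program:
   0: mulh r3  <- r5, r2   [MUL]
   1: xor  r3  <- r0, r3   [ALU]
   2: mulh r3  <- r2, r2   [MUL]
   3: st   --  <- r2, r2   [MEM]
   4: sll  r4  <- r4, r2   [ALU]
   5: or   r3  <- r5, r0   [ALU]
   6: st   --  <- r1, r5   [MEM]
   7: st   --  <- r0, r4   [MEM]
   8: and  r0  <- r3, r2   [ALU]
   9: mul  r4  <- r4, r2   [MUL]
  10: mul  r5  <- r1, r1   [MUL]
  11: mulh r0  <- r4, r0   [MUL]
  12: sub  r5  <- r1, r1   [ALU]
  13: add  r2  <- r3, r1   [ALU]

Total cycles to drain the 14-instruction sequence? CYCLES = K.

CYCLES = 10

  cy0 -> i0 (mulh.MUL) RAW+WAW r3
  cy1 -> i1 (xor.ALU) WAW r3
  cy2 -> i2&i3 (mulh.MUL/st.MEM) dual
  cy3 -> i4&i5 (sll.ALU/or.ALU) dual
  cy4 -> i6 (st.MEM) no-port MEM/MEM
  cy5 -> i7&i8 (st.MEM/and.ALU) dual
  cy6 -> i9 (mul.MUL) no-port MUL/MUL
  cy7 -> i10 (mul.MUL) no-port MUL/MUL
  cy8 -> i11&i12 (mulh.MUL/sub.ALU) dual
  cy9 -> i13 (add.ALU) tail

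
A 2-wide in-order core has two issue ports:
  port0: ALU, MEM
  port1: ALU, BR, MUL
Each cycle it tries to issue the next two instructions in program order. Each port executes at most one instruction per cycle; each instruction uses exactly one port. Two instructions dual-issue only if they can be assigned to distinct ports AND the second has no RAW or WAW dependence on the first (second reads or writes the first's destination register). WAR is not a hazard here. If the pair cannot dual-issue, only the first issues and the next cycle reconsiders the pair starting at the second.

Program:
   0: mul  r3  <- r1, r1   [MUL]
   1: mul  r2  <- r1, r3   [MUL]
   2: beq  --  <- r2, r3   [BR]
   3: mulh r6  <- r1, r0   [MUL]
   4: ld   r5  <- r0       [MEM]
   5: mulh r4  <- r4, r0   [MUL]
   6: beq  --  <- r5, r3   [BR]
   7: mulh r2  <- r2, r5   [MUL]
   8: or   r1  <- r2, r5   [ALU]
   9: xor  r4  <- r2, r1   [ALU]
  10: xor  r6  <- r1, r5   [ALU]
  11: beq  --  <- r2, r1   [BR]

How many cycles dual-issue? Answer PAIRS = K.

PAIRS = 2

0. mul.MUL @i0  | no-port MUL/MUL
1. mul.MUL @i1  | no-port MUL/BR
2. beq.BR @i2  | no-port BR/MUL
3. mulh.MUL;ld.MEM @i3&i4  | pair
4. mulh.MUL @i5  | no-port MUL/BR
5. beq.BR @i6  | no-port BR/MUL
6. mulh.MUL @i7  | RAW r2
7. or.ALU @i8  | RAW r1
8. xor.ALU;xor.ALU @i9&i10  | pair
9. beq.BR @i11  | tail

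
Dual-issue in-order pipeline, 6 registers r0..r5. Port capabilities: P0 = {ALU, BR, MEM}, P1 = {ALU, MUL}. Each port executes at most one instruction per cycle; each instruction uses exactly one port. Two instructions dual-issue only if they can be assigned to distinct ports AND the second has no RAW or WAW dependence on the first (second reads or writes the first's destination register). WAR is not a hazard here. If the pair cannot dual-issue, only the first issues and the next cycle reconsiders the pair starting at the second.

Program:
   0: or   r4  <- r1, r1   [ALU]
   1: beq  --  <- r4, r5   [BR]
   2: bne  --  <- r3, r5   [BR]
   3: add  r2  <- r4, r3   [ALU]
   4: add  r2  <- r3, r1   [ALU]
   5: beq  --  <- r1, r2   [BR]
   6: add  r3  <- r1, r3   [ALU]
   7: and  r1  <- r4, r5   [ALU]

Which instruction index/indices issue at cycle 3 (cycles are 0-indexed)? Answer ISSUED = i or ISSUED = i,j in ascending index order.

#0 head=0: or i0 RAW r4
#1 head=1: beq i1 no-port BR/BR
#2 head=2: bne+add i2,i3 2-wide
#3 head=4: add i4 RAW r2
#4 head=5: beq+add i5,i6 2-wide
#5 head=7: and i7 tail

ISSUED = 4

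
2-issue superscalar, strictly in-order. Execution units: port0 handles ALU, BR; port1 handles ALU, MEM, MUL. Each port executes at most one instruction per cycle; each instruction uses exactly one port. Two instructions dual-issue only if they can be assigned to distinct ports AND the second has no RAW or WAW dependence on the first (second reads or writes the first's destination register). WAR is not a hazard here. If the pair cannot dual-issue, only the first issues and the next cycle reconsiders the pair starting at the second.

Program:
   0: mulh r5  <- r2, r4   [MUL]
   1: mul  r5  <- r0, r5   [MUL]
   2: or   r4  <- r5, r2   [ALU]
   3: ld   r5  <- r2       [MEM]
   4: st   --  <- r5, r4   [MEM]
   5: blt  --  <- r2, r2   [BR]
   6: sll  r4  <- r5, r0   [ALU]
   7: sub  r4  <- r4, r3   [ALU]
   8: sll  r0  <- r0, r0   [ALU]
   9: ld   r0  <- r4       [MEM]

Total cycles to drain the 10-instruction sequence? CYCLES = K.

CYCLES = 7

0. mulh.MUL @i0  | no-port MUL/MUL
1. mul.MUL @i1  | RAW r5
2. or.ALU ld.MEM @i2,i3  | dual
3. st.MEM blt.BR @i4,i5  | dual
4. sll.ALU @i6  | RAW+WAW r4
5. sub.ALU sll.ALU @i7,i8  | dual
6. ld.MEM @i9  | tail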